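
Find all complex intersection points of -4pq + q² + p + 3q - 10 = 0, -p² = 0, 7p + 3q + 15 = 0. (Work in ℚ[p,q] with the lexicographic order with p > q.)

Compute a lex Gröbner basis by Buchberger's algorithm.
f_1 = -4pq + p + q² + 3q - 10, LT = pq.
f_2 = -p², LT = p².
f_3 = 7p + 3q + 15, LT = p.

S(f_1,f_2): lcm = p²q. S = -¼p² - ¼pq² - ¾pq + 5/2p.
  leading term p²: subtract (¼)·f_2 from -¼p² - ¼pq² - ¾pq + 5/2p → -¼pq² - ¾pq + 5/2p
  leading term pq²: subtract (1/16q)·f_1 from -¼pq² - ¾pq + 5/2p → -13/16pq + 5/2p - 1/16q³ - 3/16q² + ⅝q
  leading term pq: subtract (13/64)·f_1 from -13/16pq + 5/2p - 1/16q³ - 3/16q² + ⅝q → 147/64p - 1/16q³ - 25/64q² + 1/64q + 65/32
  leading term p: subtract (21/64)·f_3 from 147/64p - 1/16q³ - 25/64q² + 1/64q + 65/32 → -1/16q³ - 25/64q² - 31/32q - 185/64
  leading term q³: no divisor's leading term divides it; move -1/16q³ to the remainder.
  leading term q²: no divisor's leading term divides it; move -25/64q² to the remainder.
  leading term q: no divisor's leading term divides it; move -31/32q to the remainder.
  leading term 1: no divisor's leading term divides it; move -185/64 to the remainder.
  remainder -1/16q³ - 25/64q² - 31/32q - 185/64 ≠ 0; add h_4 = -1/16q³ - 25/64q² - 31/32q - 185/64 to the basis.

S(f_1,f_3): lcm = pq. S = -¼p - 19/28q² - 81/28q + 5/2.
  leading term p: subtract (-1/28)·f_3 from -¼p - 19/28q² - 81/28q + 5/2 → -19/28q² - 39/14q + 85/28
  leading term q²: no divisor's leading term divides it; move -19/28q² to the remainder.
  leading term q: no divisor's leading term divides it; move -39/14q to the remainder.
  leading term 1: no divisor's leading term divides it; move 85/28 to the remainder.
  remainder -19/28q² - 39/14q + 85/28 ≠ 0; add h_5 = -19/28q² - 39/14q + 85/28 to the basis.

S(f_2,f_3): lcm = p². S = -3/7pq - 15/7p.
  leading term pq: subtract (3/28)·f_1 from -3/7pq - 15/7p → -9/4p - 3/28q² - 9/28q + 15/14
  leading term p: subtract (-9/28)·f_3 from -9/4p - 3/28q² - 9/28q + 15/14 → -3/28q² + 9/14q + 165/28
  leading term q²: subtract (3/19)·h_5 from -3/28q² + 9/14q + 165/28 → 144/133q + 720/133
  leading term q: no divisor's leading term divides it; move 144/133q to the remainder.
  leading term 1: no divisor's leading term divides it; move 720/133 to the remainder.
  remainder 144/133q + 720/133 ≠ 0; add h_6 = 144/133q + 720/133 to the basis.

The other S-polynomials (S(f_1,h_4), S(f_2,h_4), S(f_3,h_4), S(f_1,h_5), S(f_2,h_5), S(f_3,h_5), S(h_4,h_5), S(f_1,h_6), S(f_2,h_6), S(f_3,h_6), S(h_4,h_6), S(h_5,h_6)) all reduce to 0 modulo the current basis, so we have a Gröbner basis.
Inter-reduce: drop elements whose leading term is divisible by another's, tail-reduce, and make monic.
Reduced Gröbner basis: {p, q + 5}.

From the last basis element, q + 5 = 0, so q takes values in {-5}. Each choice, substituted upward through the basis, yields the corresponding point(s) of the solution set.
  q = -5: the earlier basis element becomes p = 0, giving p = 0 — point (0, -5).

{(0, -5)}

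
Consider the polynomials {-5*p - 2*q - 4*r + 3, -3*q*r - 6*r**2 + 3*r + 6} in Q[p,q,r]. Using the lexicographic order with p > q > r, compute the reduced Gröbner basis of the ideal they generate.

f_1 = -5*p - 2*q - 4*r + 3, LT = p.
f_2 = -3*q*r - 6*r**2 + 3*r + 6, LT = q*r.

The S-polynomials (S(f_1,f_2)) all reduce to 0 modulo the current basis, so we have a Gröbner basis.

G = {p + 2/5*q + 4/5*r - 3/5, q*r + 2*r**2 - r - 2}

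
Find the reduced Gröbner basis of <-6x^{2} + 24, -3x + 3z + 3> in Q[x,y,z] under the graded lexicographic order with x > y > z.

G = {z^{2} + 2z - 3, x - z - 1}

This is the nonlinear analogue of row-reducing a linear system.

f_1 = -6x^{2} + 24, LT = x^{2}.
f_2 = -3x + 3z + 3, LT = x.

S(f_1,f_2): lcm = x^{2}. S = xz + x - 4.
  leading term xz: subtract (-\tfrac{1}{3}z)·f_2 from xz + x - 4 → z^{2} + x + z - 4
  leading term z^{2}: no divisor's leading term divides it; move z^{2} to the remainder.
  leading term x: subtract (-\tfrac{1}{3})·f_2 from x + z - 4 → 2z - 3
  leading term z: no divisor's leading term divides it; move 2z to the remainder.
  leading term 1: no divisor's leading term divides it; move -3 to the remainder.
  remainder z^{2} + 2z - 3 ≠ 0; add g_3 = z^{2} + 2z - 3 to the basis.

The other S-polynomials (S(f_1,g_3), S(f_2,g_3)) all reduce to 0 modulo the current basis, so we have a Gröbner basis.
Inter-reduce: drop elements whose leading term is divisible by another's, tail-reduce, and make monic.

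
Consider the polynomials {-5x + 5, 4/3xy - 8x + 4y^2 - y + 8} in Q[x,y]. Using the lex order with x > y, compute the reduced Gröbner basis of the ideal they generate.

Buchberger's algorithm terminates because the ascending chain of leading-term ideals stabilizes.

f_1 = -5x + 5, LT = x.
f_2 = 4/3xy - 8x + 4y^2 - y + 8, LT = xy.

S(f_1,f_2): lcm = xy. S = 6x - 3y^2 - 1/4y - 6.
  leading term x: subtract (-6/5)·f_1 from 6x - 3y^2 - 1/4y - 6 → -3y^2 - 1/4y
  leading term y^2: no divisor's leading term divides it; move -3y^2 to the remainder.
  leading term y: no divisor's leading term divides it; move -1/4y to the remainder.
  remainder -3y^2 - 1/4y ≠ 0; add g_3 = -3y^2 - 1/4y to the basis.

The other S-polynomials (S(f_1,g_3), S(f_2,g_3)) all reduce to 0 modulo the current basis, so we have a Gröbner basis.
Inter-reduce: drop elements whose leading term is divisible by another's, tail-reduce, and make monic.

G = {x - 1, y^2 + 1/12y}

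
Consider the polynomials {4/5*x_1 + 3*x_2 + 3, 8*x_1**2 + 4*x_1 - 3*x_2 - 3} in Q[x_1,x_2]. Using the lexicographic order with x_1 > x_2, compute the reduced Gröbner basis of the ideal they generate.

G = {x_1 + 15/4*x_2 + 15/4, x_2**2 + 46/25*x_2 + 21/25}

f_1 = 4/5*x_1 + 3*x_2 + 3, LT = x_1.
f_2 = 8*x_1**2 + 4*x_1 - 3*x_2 - 3, LT = x_1**2.

S(f_1,f_2): lcm = x_1**2. S = 15/4*x_1*x_2 + 13/4*x_1 + 3/8*x_2 + 3/8.
  reduce S modulo (f_1, f_2):
  remainder -225/16*x_2**2 - 207/8*x_2 - 189/16 ≠ 0; add g_3 = -225/16*x_2**2 - 207/8*x_2 - 189/16 to the basis.

The other S-polynomials (S(f_1,g_3), S(f_2,g_3)) all reduce to 0 modulo the current basis, so we have a Gröbner basis.
Inter-reduce: drop elements whose leading term is divisible by another's, tail-reduce, and make monic.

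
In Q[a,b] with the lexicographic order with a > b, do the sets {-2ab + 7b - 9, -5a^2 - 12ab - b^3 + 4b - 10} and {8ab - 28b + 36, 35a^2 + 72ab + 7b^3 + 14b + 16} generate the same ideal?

Yes, the ideals are equal.

For a fixed monomial order, each ideal has a unique reduced Gröbner basis; comparing bases decides equality.
Buchberger on the first generating set:
f_1 = -2ab + 7b - 9, LT = ab.
f_2 = -5a^2 - 12ab - b^3 + 4b - 10, LT = a^2.

S(f_1,f_2): lcm = a^2b. S = -12/5ab^2 - 7/2ab + 9/2a - 1/5b^4 + 4/5b^2 - 2b.
  leading term ab^2: subtract (6/5b)·f_1 from -12/5ab^2 - 7/2ab + 9/2a - 1/5b^4 + 4/5b^2 - 2b → -7/2ab + 9/2a - 1/5b^4 - 38/5b^2 + 44/5b
  leading term ab: subtract (7/4)·f_1 from -7/2ab + 9/2a - 1/5b^4 - 38/5b^2 + 44/5b → 9/2a - 1/5b^4 - 38/5b^2 - 69/20b + 63/4
  leading term a: no divisor's leading term divides it; move 9/2a to the remainder.
  leading term b^4: no divisor's leading term divides it; move -1/5b^4 to the remainder.
  leading term b^2: no divisor's leading term divides it; move -38/5b^2 to the remainder.
  leading term b: no divisor's leading term divides it; move -69/20b to the remainder.
  leading term 1: no divisor's leading term divides it; move 63/4 to the remainder.
  remainder 9/2a - 1/5b^4 - 38/5b^2 - 69/20b + 63/4 ≠ 0; add g_3 = 9/2a - 1/5b^4 - 38/5b^2 - 69/20b + 63/4 to the basis.

S(f_1,g_3): lcm = ab. S = 2/45b^5 + 76/45b^3 + 23/30b^2 - 7b + 9/2.
  leading term b^5: no divisor's leading term divides it; move 2/45b^5 to the remainder.
  leading term b^3: no divisor's leading term divides it; move 76/45b^3 to the remainder.
  leading term b^2: no divisor's leading term divides it; move 23/30b^2 to the remainder.
  leading term b: no divisor's leading term divides it; move -7b to the remainder.
  leading term 1: no divisor's leading term divides it; move 9/2 to the remainder.
  remainder 2/45b^5 + 76/45b^3 + 23/30b^2 - 7b + 9/2 ≠ 0; add g_4 = 2/45b^5 + 76/45b^3 + 23/30b^2 - 7b + 9/2 to the basis.

The other S-polynomials (S(f_2,g_3), S(f_1,g_4), S(f_2,g_4), S(g_3,g_4)) all reduce to 0 modulo the current basis, so we have a Gröbner basis.
Inter-reduce: drop elements whose leading term is divisible by another's, tail-reduce, and make monic.
Reduced Gröbner basis: {a - 2/45b^4 - 76/45b^2 - 23/30b + 7/2, b^5 + 38b^3 + 69/4b^2 - 315/2b + 405/4}.

Buchberger on the second generating set:
h_1 = 8ab - 28b + 36, LT = ab.
h_2 = 35a^2 + 72ab + 7b^3 + 14b + 16, LT = a^2.

S(h_1,h_2): lcm = a^2b. S = -72/35ab^2 - 7/2ab + 9/2a - 1/5b^4 - 2/5b^2 - 16/35b.
  leading term ab^2: subtract (-9/35b)·h_1 from -72/35ab^2 - 7/2ab + 9/2a - 1/5b^4 - 2/5b^2 - 16/35b → -7/2ab + 9/2a - 1/5b^4 - 38/5b^2 + 44/5b
  leading term ab: subtract (-7/16)·h_1 from -7/2ab + 9/2a - 1/5b^4 - 38/5b^2 + 44/5b → 9/2a - 1/5b^4 - 38/5b^2 - 69/20b + 63/4
  leading term a: no divisor's leading term divides it; move 9/2a to the remainder.
  leading term b^4: no divisor's leading term divides it; move -1/5b^4 to the remainder.
  leading term b^2: no divisor's leading term divides it; move -38/5b^2 to the remainder.
  leading term b: no divisor's leading term divides it; move -69/20b to the remainder.
  leading term 1: no divisor's leading term divides it; move 63/4 to the remainder.
  remainder 9/2a - 1/5b^4 - 38/5b^2 - 69/20b + 63/4 ≠ 0; add k_3 = 9/2a - 1/5b^4 - 38/5b^2 - 69/20b + 63/4 to the basis.

S(h_1,k_3): lcm = ab. S = 2/45b^5 + 76/45b^3 + 23/30b^2 - 7b + 9/2.
  leading term b^5: no divisor's leading term divides it; move 2/45b^5 to the remainder.
  leading term b^3: no divisor's leading term divides it; move 76/45b^3 to the remainder.
  leading term b^2: no divisor's leading term divides it; move 23/30b^2 to the remainder.
  leading term b: no divisor's leading term divides it; move -7b to the remainder.
  leading term 1: no divisor's leading term divides it; move 9/2 to the remainder.
  remainder 2/45b^5 + 76/45b^3 + 23/30b^2 - 7b + 9/2 ≠ 0; add k_4 = 2/45b^5 + 76/45b^3 + 23/30b^2 - 7b + 9/2 to the basis.

The other S-polynomials (S(h_2,k_3), S(h_1,k_4), S(h_2,k_4), S(k_3,k_4)) all reduce to 0 modulo the current basis, so we have a Gröbner basis.
Inter-reduce: drop elements whose leading term is divisible by another's, tail-reduce, and make monic.
Reduced Gröbner basis: {a - 2/45b^4 - 76/45b^2 - 23/30b + 7/2, b^5 + 38b^3 + 69/4b^2 - 315/2b + 405/4}.

These coincide, so the ideals are equal.
The choice of monomial ordering does not affect the verdict — as long as both bases are computed under the same ordering, their equality decides ideal equality.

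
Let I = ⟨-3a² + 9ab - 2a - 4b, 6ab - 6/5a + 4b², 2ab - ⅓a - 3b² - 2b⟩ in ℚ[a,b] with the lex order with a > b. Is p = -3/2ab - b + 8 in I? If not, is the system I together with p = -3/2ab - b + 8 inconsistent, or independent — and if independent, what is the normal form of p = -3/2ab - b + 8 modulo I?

First compute the reduced Gröbner basis of I by Buchberger's algorithm.
f_1 = -3a² + 9ab - 2a - 4b, LT = a².
f_2 = 6ab - 6/5a + 4b², LT = ab.
f_3 = 2ab - ⅓a - 3b² - 2b, LT = ab.

S(f_1,f_2): lcm = a²b. S = ⅕a² - 11/3ab² + ⅔ab + 4/3b².
  reduce S modulo (f_1, f_2, f_3):
  remainder -2/75a + 22/9b³ + 44/45b² - 4/15b ≠ 0; add h_4 = -2/75a + 22/9b³ + 44/45b² - 4/15b to the basis.

S(f_1,f_3): lcm = a²b. S = ⅙a² - 3/2ab² + 5/3ab + 4/3b².
  reduce S modulo (f_1, f_2, f_3, h_4):
  remainder 676/27b³ + 262/27b² - 128/45b ≠ 0; add h_5 = 676/27b³ + 262/27b² - 128/45b to the basis.

S(f_2,f_3): lcm = ab. S = -1/30a + 13/6b² + b.
  reduce S modulo (f_1, f_2, f_3, h_4, h_5):
  remainder 1439/676b² + 500/507b ≠ 0; add h_6 = 1439/676b² + 500/507b to the basis.

S(f_1,h_4): lcm = a². S = 275/3ab³ + 110/3ab² - 13ab + ⅔a + 4/3b.
  reduce S modulo (f_1, f_2, f_3, h_4, h_5, h_6):
  remainder 630860/6566157b ≠ 0; add h_7 = 630860/6566157b to the basis.

The other S-polynomials (S(f_2,h_4), S(f_3,h_4), S(f_1,h_5), S(f_2,h_5), S(f_3,h_5), S(h_4,h_5), S(f_1,h_6), S(f_2,h_6), S(f_3,h_6), S(h_4,h_6), S(h_5,h_6), S(f_1,h_7), S(f_2,h_7), S(f_3,h_7), S(h_4,h_7), S(h_5,h_7), S(h_6,h_7)) all reduce to 0 modulo the current basis, so we have a Gröbner basis.
Inter-reduce: drop elements whose leading term is divisible by another's, tail-reduce, and make monic.
Reduced Gröbner basis: {a, b}.
Label its elements g_1 = a, g_2 = b.

Reduce p = -3/2ab - b + 8 modulo G:
  leading term ab: subtract (-3/2b)·g_1 from -3/2ab - b + 8 → -b + 8
  leading term b: subtract (-1)·g_2 from -b + 8 → 8
  leading term 1: no divisor's leading term divides it; move 8 to the remainder.
  normal form = 8.
The normal form is nonzero, so p ∉ I. Since p minus its normal form lies in I, I + (p) = I + (r) where r = 8; decide whether this ideal is the whole ring.
Here r = 8 is a nonzero constant, hence a unit: 1 ∈ I + (p), the Gröbner basis of I + (p) is {1}, and the enlarged system has no common solution — adjoining p is inconsistent.

The remainder on division by a Gröbner basis is unique — it is the normal form.

Adjoining -3/2ab - b + 8 makes the ideal the whole ring: the system is inconsistent.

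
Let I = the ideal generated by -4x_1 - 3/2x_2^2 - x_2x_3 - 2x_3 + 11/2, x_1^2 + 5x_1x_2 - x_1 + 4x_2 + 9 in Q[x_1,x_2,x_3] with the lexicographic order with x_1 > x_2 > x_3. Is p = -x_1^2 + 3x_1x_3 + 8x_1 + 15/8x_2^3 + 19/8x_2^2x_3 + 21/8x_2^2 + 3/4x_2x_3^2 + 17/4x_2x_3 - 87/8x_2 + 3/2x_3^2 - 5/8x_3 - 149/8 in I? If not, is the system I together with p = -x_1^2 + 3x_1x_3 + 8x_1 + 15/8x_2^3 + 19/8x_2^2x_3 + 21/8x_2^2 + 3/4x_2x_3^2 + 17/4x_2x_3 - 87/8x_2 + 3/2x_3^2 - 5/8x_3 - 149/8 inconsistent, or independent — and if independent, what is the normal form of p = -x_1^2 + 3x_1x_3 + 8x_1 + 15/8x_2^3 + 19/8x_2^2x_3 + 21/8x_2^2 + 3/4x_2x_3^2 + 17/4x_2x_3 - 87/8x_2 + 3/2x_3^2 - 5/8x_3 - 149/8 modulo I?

-x_1^2 + 3x_1x_3 + 8x_1 + 15/8x_2^3 + 19/8x_2^2x_3 + 21/8x_2^2 + 3/4x_2x_3^2 + 17/4x_2x_3 - 87/8x_2 + 3/2x_3^2 - 5/8x_3 - 149/8 lies in I (it reduces to 0).

First compute the reduced Gröbner basis of I by Buchberger's algorithm.
f_1 = -4x_1 - 3/2x_2^2 - x_2x_3 - 2x_3 + 11/2, LT = x_1.
f_2 = x_1^2 + 5x_1x_2 - x_1 + 4x_2 + 9, LT = x_1^2.

S(f_1,f_2): lcm = x_1^2. S = 3/8x_1x_2^2 + 1/4x_1x_2x_3 - 5x_1x_2 + 1/2x_1x_3 - 3/8x_1 - 4x_2 - 9.
  reduce S modulo (f_1, f_2):
  remainder -9/64x_2^4 - 3/16x_2^3x_3 + 15/8x_2^3 - 1/16x_2^2x_3^2 + 7/8x_2^2x_3 + 21/32x_2^2 - 1/4x_2x_3^2 + 47/16x_2x_3 - 87/8x_2 - 1/4x_3^2 + 7/8x_3 - 609/64 ≠ 0; add h_3 = -9/64x_2^4 - 3/16x_2^3x_3 + 15/8x_2^3 - 1/16x_2^2x_3^2 + 7/8x_2^2x_3 + 21/32x_2^2 - 1/4x_2x_3^2 + 47/16x_2x_3 - 87/8x_2 - 1/4x_3^2 + 7/8x_3 - 609/64 to the basis.

The other S-polynomials (S(f_1,h_3), S(f_2,h_3)) all reduce to 0 modulo the current basis, so we have a Gröbner basis.
Inter-reduce: drop elements whose leading term is divisible by another's, tail-reduce, and make monic.
Reduced Gröbner basis: {x_1 + 3/8x_2^2 + 1/4x_2x_3 + 1/2x_3 - 11/8, x_2^4 + 4/3x_2^3x_3 - 40/3x_2^3 + 4/9x_2^2x_3^2 - 56/9x_2^2x_3 - 14/3x_2^2 + 16/9x_2x_3^2 - 188/9x_2x_3 + 232/3x_2 + 16/9x_3^2 - 56/9x_3 + 203/3}.
Label its elements g_1 = x_1 + 3/8x_2^2 + 1/4x_2x_3 + 1/2x_3 - 11/8, g_2 = x_2^4 + 4/3x_2^3x_3 - 40/3x_2^3 + 4/9x_2^2x_3^2 - 56/9x_2^2x_3 - 14/3x_2^2 + 16/9x_2x_3^2 - 188/9x_2x_3 + 232/3x_2 + 16/9x_3^2 - 56/9x_3 + 203/3.

Reduce p = -x_1^2 + 3x_1x_3 + 8x_1 + 15/8x_2^3 + 19/8x_2^2x_3 + 21/8x_2^2 + 3/4x_2x_3^2 + 17/4x_2x_3 - 87/8x_2 + 3/2x_3^2 - 5/8x_3 - 149/8 modulo G:
  leading term x_1^2: subtract (-x_1)·g_1 from -x_1^2 + 3x_1x_3 + 8x_1 + 15/8x_2^3 + 19/8x_2^2x_3 + 21/8x_2^2 + 3/4x_2x_3^2 + 17/4x_2x_3 - 87/8x_2 + 3/2x_3^2 - 5/8x_3 - 149/8 → 3/8x_1x_2^2 + 1/4x_1x_2x_3 + 7/2x_1x_3 + 53/8x_1 + 15/8x_2^3 + 19/8x_2^2x_3 + 21/8x_2^2 + 3/4x_2x_3^2 + 17/4x_2x_3 - 87/8x_2 + 3/2x_3^2 - 5/8x_3 - 149/8
  leading term x_1x_2^2: subtract (3/8x_2^2)·g_1 from 3/8x_1x_2^2 + 1/4x_1x_2x_3 + 7/2x_1x_3 + 53/8x_1 + 15/8x_2^3 + 19/8x_2^2x_3 + 21/8x_2^2 + 3/4x_2x_3^2 + 17/4x_2x_3 - 87/8x_2 + 3/2x_3^2 - 5/8x_3 - 149/8 → 1/4x_1x_2x_3 + 7/2x_1x_3 + 53/8x_1 - 9/64x_2^4 - 3/32x_2^3x_3 + 15/8x_2^3 + 35/16x_2^2x_3 + 201/64x_2^2 + 3/4x_2x_3^2 + 17/4x_2x_3 - 87/8x_2 + 3/2x_3^2 - 5/8x_3 - 149/8
  leading term x_1x_2x_3: subtract (1/4x_2x_3)·g_1 from 1/4x_1x_2x_3 + 7/2x_1x_3 + 53/8x_1 - 9/64x_2^4 - 3/32x_2^3x_3 + 15/8x_2^3 + 35/16x_2^2x_3 + 201/64x_2^2 + 3/4x_2x_3^2 + 17/4x_2x_3 - 87/8x_2 + 3/2x_3^2 - 5/8x_3 - 149/8 → 7/2x_1x_3 + 53/8x_1 - 9/64x_2^4 - 3/16x_2^3x_3 + 15/8x_2^3 - 1/16x_2^2x_3^2 + 35/16x_2^2x_3 + 201/64x_2^2 + 5/8x_2x_3^2 + 147/32x_2x_3 - 87/8x_2 + 3/2x_3^2 - 5/8x_3 - 149/8
  leading term x_1x_3: subtract (7/2x_3)·g_1 from 7/2x_1x_3 + 53/8x_1 - 9/64x_2^4 - 3/16x_2^3x_3 + 15/8x_2^3 - 1/16x_2^2x_3^2 + 35/16x_2^2x_3 + 201/64x_2^2 + 5/8x_2x_3^2 + 147/32x_2x_3 - 87/8x_2 + 3/2x_3^2 - 5/8x_3 - 149/8 → 53/8x_1 - 9/64x_2^4 - 3/16x_2^3x_3 + 15/8x_2^3 - 1/16x_2^2x_3^2 + 7/8x_2^2x_3 + 201/64x_2^2 - 1/4x_2x_3^2 + 147/32x_2x_3 - 87/8x_2 - 1/4x_3^2 + 67/16x_3 - 149/8
  leading term x_1: subtract (53/8)·g_1 from 53/8x_1 - 9/64x_2^4 - 3/16x_2^3x_3 + 15/8x_2^3 - 1/16x_2^2x_3^2 + 7/8x_2^2x_3 + 201/64x_2^2 - 1/4x_2x_3^2 + 147/32x_2x_3 - 87/8x_2 - 1/4x_3^2 + 67/16x_3 - 149/8 → -9/64x_2^4 - 3/16x_2^3x_3 + 15/8x_2^3 - 1/16x_2^2x_3^2 + 7/8x_2^2x_3 + 21/32x_2^2 - 1/4x_2x_3^2 + 47/16x_2x_3 - 87/8x_2 - 1/4x_3^2 + 7/8x_3 - 609/64
  leading term x_2^4: subtract (-9/64)·g_2 from -9/64x_2^4 - 3/16x_2^3x_3 + 15/8x_2^3 - 1/16x_2^2x_3^2 + 7/8x_2^2x_3 + 21/32x_2^2 - 1/4x_2x_3^2 + 47/16x_2x_3 - 87/8x_2 - 1/4x_3^2 + 7/8x_3 - 609/64 → 0
  normal form = 0.
Since the normal form is 0, p ∈ I.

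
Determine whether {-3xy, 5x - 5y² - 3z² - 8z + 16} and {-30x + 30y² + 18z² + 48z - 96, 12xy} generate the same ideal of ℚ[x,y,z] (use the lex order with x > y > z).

Since reduced Gröbner bases are canonical representatives of ideals under a given ordering, it suffices to compute and compare them.
Buchberger on the first generating set:
f_1 = -3xy, LT = xy.
f_2 = 5x - 5y² - 3z² - 8z + 16, LT = x.

S(f_1,f_2): lcm = xy. S = y³ + ⅗yz² + 8/5yz - 16/5y.
  leading term y³: no divisor's leading term divides it; move y³ to the remainder.
  leading term yz²: no divisor's leading term divides it; move ⅗yz² to the remainder.
  leading term yz: no divisor's leading term divides it; move 8/5yz to the remainder.
  leading term y: no divisor's leading term divides it; move -16/5y to the remainder.
  remainder y³ + ⅗yz² + 8/5yz - 16/5y ≠ 0; add g_3 = y³ + ⅗yz² + 8/5yz - 16/5y to the basis.

S(f_1,g_3): lcm = xy³. S = -⅗xyz² - 8/5xyz + 16/5xy.
  leading term xyz²: subtract (⅕z²)·f_1 from -⅗xyz² - 8/5xyz + 16/5xy → -8/5xyz + 16/5xy
  leading term xyz: subtract (8/15z)·f_1 from -8/5xyz + 16/5xy → 16/5xy
  leading term xy: subtract (-16/15)·f_1 from 16/5xy → 0
  remainder 0.

S(f_2,g_3): leading monomials are coprime, so the S-polynomial reduces to 0 (Buchberger's first criterion).
Every S-polynomial of the final basis reduces to 0, so we have a Gröbner basis.
Inter-reduce: drop elements whose leading term is divisible by another's, tail-reduce, and make monic.
Reduced Gröbner basis: {x - y² - ⅗z² - 8/5z + 16/5, y³ + ⅗yz² + 8/5yz - 16/5y}.

Buchberger on the second generating set:
h_1 = -30x + 30y² + 18z² + 48z - 96, LT = x.
h_2 = 12xy, LT = xy.

S(h_1,h_2): lcm = xy. S = -y³ - ⅗yz² - 8/5yz + 16/5y.
  leading term y³: no divisor's leading term divides it; move -y³ to the remainder.
  leading term yz²: no divisor's leading term divides it; move -⅗yz² to the remainder.
  leading term yz: no divisor's leading term divides it; move -8/5yz to the remainder.
  leading term y: no divisor's leading term divides it; move 16/5y to the remainder.
  remainder -y³ - ⅗yz² - 8/5yz + 16/5y ≠ 0; add k_3 = -y³ - ⅗yz² - 8/5yz + 16/5y to the basis.

S(h_1,k_3): leading monomials are coprime, so the S-polynomial reduces to 0 (Buchberger's first criterion).
S(h_2,k_3): lcm = xy³. S = -⅗xyz² - 8/5xyz + 16/5xy.
  leading term xyz²: subtract (1/50yz²)·h_1 from -⅗xyz² - 8/5xyz + 16/5xy → -8/5xyz + 16/5xy - ⅗y³z² - 9/25yz⁴ - 24/25yz³ + 48/25yz²
  leading term xyz: subtract (4/75yz)·h_1 from -8/5xyz + 16/5xy - ⅗y³z² - 9/25yz⁴ - 24/25yz³ + 48/25yz² → 16/5xy - ⅗y³z² - 8/5y³z - 9/25yz⁴ - 48/25yz³ - 16/25yz² + 128/25yz
  leading term xy: subtract (-8/75y)·h_1 from 16/5xy - ⅗y³z² - 8/5y³z - 9/25yz⁴ - 48/25yz³ - 16/25yz² + 128/25yz → -⅗y³z² - 8/5y³z + 16/5y³ - 9/25yz⁴ - 48/25yz³ + 32/25yz² + 256/25yz - 256/25y
  leading term y³z²: subtract (⅗z²)·k_3 from -⅗y³z² - 8/5y³z + 16/5y³ - 9/25yz⁴ - 48/25yz³ + 32/25yz² + 256/25yz - 256/25y → -8/5y³z + 16/5y³ - 24/25yz³ - 16/25yz² + 256/25yz - 256/25y
  leading term y³z: subtract (8/5z)·k_3 from -8/5y³z + 16/5y³ - 24/25yz³ - 16/25yz² + 256/25yz - 256/25y → 16/5y³ + 48/25yz² + 128/25yz - 256/25y
  leading term y³: subtract (-16/5)·k_3 from 16/5y³ + 48/25yz² + 128/25yz - 256/25y → 0
  remainder 0.

Every S-polynomial of the final basis reduces to 0, so we have a Gröbner basis.
Inter-reduce: drop elements whose leading term is divisible by another's, tail-reduce, and make monic.
Reduced Gröbner basis: {x - y² - ⅗z² - 8/5z + 16/5, y³ + ⅗yz² + 8/5yz - 16/5y}.

The two bases agree; hence the ideals are identical.

Yes, the ideals are equal.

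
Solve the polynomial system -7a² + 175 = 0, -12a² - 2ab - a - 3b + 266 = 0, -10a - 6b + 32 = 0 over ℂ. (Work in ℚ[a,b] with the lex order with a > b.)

{(5, -3)}

Compute a lex Gröbner basis by Buchberger's algorithm.
f_1 = -7a² + 175, LT = a².
f_2 = -12a² - 2ab - a - 3b + 266, LT = a².
f_3 = -10a - 6b + 32, LT = a.

S(f_1,f_2): lcm = a². S = -⅙ab - 1/12a - ¼b - 17/6.
  reduce S modulo (f_1, f_2, f_3):
  remainder 1/10b² - 11/15b - 31/10 ≠ 0; add h_4 = 1/10b² - 11/15b - 31/10 to the basis.

S(f_1,f_3): lcm = a². S = -⅗ab + 16/5a - 25.
  reduce S modulo (f_1, f_2, f_3, h_4):
  remainder -6/5b - 18/5 ≠ 0; add h_5 = -6/5b - 18/5 to the basis.

The other S-polynomials (S(f_2,f_3), S(f_1,h_4), S(f_2,h_4), S(f_3,h_4), S(f_1,h_5), S(f_2,h_5), S(f_3,h_5), S(h_4,h_5)) all reduce to 0 modulo the current basis, so we have a Gröbner basis.
Inter-reduce: drop elements whose leading term is divisible by another's, tail-reduce, and make monic.
Reduced Gröbner basis: {a - 5, b + 3}.

A lex Gröbner basis eliminates variables successively. Here b + 3 depends only on b, with roots {-3}; lifting each root through the earlier basis elements recovers the full solutions.
  b = -3: the earlier basis element becomes a - 5 = 0, giving a = 5 — point (5, -3).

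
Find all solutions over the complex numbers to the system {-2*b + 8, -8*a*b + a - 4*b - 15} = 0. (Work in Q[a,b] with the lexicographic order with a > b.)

{(-1, 4)}

Compute a lex Gröbner basis by Buchberger's algorithm.
f_1 = -2*b + 8, LT = b.
f_2 = -8*a*b + a - 4*b - 15, LT = a*b.

S(f_1,f_2): lcm = a*b. S = -31/8*a - 1/2*b - 15/8.
  leading term a: no divisor's leading term divides it; move -31/8*a to the remainder.
  leading term b: subtract (1/4)·f_1 from -1/2*b - 15/8 → -31/8
  leading term 1: no divisor's leading term divides it; move -31/8 to the remainder.
  remainder -31/8*a - 31/8 ≠ 0; add h_3 = -31/8*a - 31/8 to the basis.

S(f_1,h_3): leading monomials are coprime, so the S-polynomial reduces to 0 (Buchberger's first criterion).
S(f_2,h_3): lcm = a*b. S = -1/8*a - 1/2*b + 15/8.
  leading term a: subtract (1/31)·h_3 from -1/8*a - 1/2*b + 15/8 → -1/2*b + 2
  leading term b: subtract (1/4)·f_1 from -1/2*b + 2 → 0
  remainder 0.

Every S-polynomial of the final basis reduces to 0, so we have a Gröbner basis.
Inter-reduce: drop elements whose leading term is divisible by another's, tail-reduce, and make monic.
Reduced Gröbner basis: {a + 1, b - 4}.

Elimination: the polynomial b - 4 lies in the elimination ideal for b, so b ∈ {4}. For each such b, the remaining basis elements (now univariate) give the rest of the solution.
  b = 4: the earlier basis element becomes a + 1 = 0, giving a = -1 — point (-1, 4).
Check: every point annihilates each of the original generators.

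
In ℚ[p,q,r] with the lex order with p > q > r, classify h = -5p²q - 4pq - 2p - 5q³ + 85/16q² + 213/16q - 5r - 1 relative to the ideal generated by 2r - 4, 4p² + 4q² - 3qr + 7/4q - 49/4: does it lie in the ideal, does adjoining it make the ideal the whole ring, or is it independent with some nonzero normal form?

First compute the reduced Gröbner basis of I by Buchberger's algorithm.
f_1 = 2r - 4, LT = r.
f_2 = 4p² + 4q² - 3qr + 7/4q - 49/4, LT = p².

S(f_1,f_2): leading monomials are coprime, so the S-polynomial reduces to 0 (Buchberger's first criterion).
Every S-polynomial of the final basis reduces to 0, so we have a Gröbner basis.
Inter-reduce: drop elements whose leading term is divisible by another's, tail-reduce, and make monic.
Reduced Gröbner basis: {p² + q² - 17/16q - 49/16, r - 2}.
Label its elements g_1 = p² + q² - 17/16q - 49/16, g_2 = r - 2.

Reduce h = -5p²q - 4pq - 2p - 5q³ + 85/16q² + 213/16q - 5r - 1 modulo G:
  leading term p²q: subtract (-5q)·g_1 from -5p²q - 4pq - 2p - 5q³ + 85/16q² + 213/16q - 5r - 1 → -4pq - 2p - 2q - 5r - 1
  leading term pq: no divisor's leading term divides it; move -4pq to the remainder.
  leading term p: no divisor's leading term divides it; move -2p to the remainder.
  leading term q: no divisor's leading term divides it; move -2q to the remainder.
  leading term r: subtract (-5)·g_2 from -5r - 1 → -11
  leading term 1: no divisor's leading term divides it; move -11 to the remainder.
  normal form = -4pq - 2p - 2q - 11.
The normal form is nonzero, so h ∉ I. Since h minus its normal form lies in I, I + (h) = I + (n) where n = -4pq - 2p - 2q - 11; decide whether this ideal is the whole ring.
Run Buchberger on G together with n (pairs among the g_i already reduce to 0 since G is a Gröbner basis):
g_1 = p² + q² - 17/16q - 49/16, LT = p².
g_2 = r - 2, LT = r.
n = -4pq - 2p - 2q - 11, LT = pq.

S(g_1,g_2): leading monomials are coprime, so the S-polynomial reduces to 0 (Buchberger's first criterion).
S(g_1,n): lcm = p²q. S = -½p² - ½pq - 11/4p + q³ - 17/16q² - 49/16q.
  leading term p²: subtract (-½)·g_1 from -½p² - ½pq - 11/4p + q³ - 17/16q² - 49/16q → -½pq - 11/4p + q³ - 9/16q² - 115/32q - 49/32
  leading term pq: subtract (⅛)·n from -½pq - 11/4p + q³ - 9/16q² - 115/32q - 49/32 → -5/2p + q³ - 9/16q² - 107/32q - 5/32
  leading term p: no divisor's leading term divides it; move -5/2p to the remainder.
  leading term q³: no divisor's leading term divides it; move q³ to the remainder.
  leading term q²: no divisor's leading term divides it; move -9/16q² to the remainder.
  leading term q: no divisor's leading term divides it; move -107/32q to the remainder.
  leading term 1: no divisor's leading term divides it; move -5/32 to the remainder.
  remainder -5/2p + q³ - 9/16q² - 107/32q - 5/32 ≠ 0; add m_4 = -5/2p + q³ - 9/16q² - 107/32q - 5/32 to the basis.

S(g_2,n): leading monomials are coprime, so the S-polynomial reduces to 0 (Buchberger's first criterion).
S(g_1,m_4): lcm = p². S = ⅖pq³ - 9/40pq² - 107/80pq - 1/16p + q² - 17/16q - 49/16.
  leading term pq³: subtract (-1/10q²)·n from ⅖pq³ - 9/40pq² - 107/80pq - 1/16p + q² - 17/16q - 49/16 → -17/40pq² - 107/80pq - 1/16p - ⅕q³ - 1/10q² - 17/16q - 49/16
  leading term pq²: subtract (17/160q)·n from -17/40pq² - 107/80pq - 1/16p - ⅕q³ - 1/10q² - 17/16q - 49/16 → -9/8pq - 1/16p - ⅕q³ + 9/80q² + 17/160q - 49/16
  leading term pq: subtract (9/32)·n from -9/8pq - 1/16p - ⅕q³ + 9/80q² + 17/160q - 49/16 → ½p - ⅕q³ + 9/80q² + 107/160q + 1/32
  leading term p: subtract (-⅕)·m_4 from ½p - ⅕q³ + 9/80q² + 107/160q + 1/32 → 0
  remainder 0.

S(g_2,m_4): leading monomials are coprime, so the S-polynomial reduces to 0 (Buchberger's first criterion).
S(n,m_4): lcm = pq. S = ½p + ⅖q⁴ - 9/40q³ - 107/80q² + 7/16q + 11/4.
  leading term p: subtract (-⅕)·m_4 from ½p + ⅖q⁴ - 9/40q³ - 107/80q² + 7/16q + 11/4 → ⅖q⁴ - 1/40q³ - 29/20q² - 37/160q + 87/32
  leading term q⁴: no divisor's leading term divides it; move ⅖q⁴ to the remainder.
  leading term q³: no divisor's leading term divides it; move -1/40q³ to the remainder.
  leading term q²: no divisor's leading term divides it; move -29/20q² to the remainder.
  leading term q: no divisor's leading term divides it; move -37/160q to the remainder.
  leading term 1: no divisor's leading term divides it; move 87/32 to the remainder.
  remainder ⅖q⁴ - 1/40q³ - 29/20q² - 37/160q + 87/32 ≠ 0; add m_5 = ⅖q⁴ - 1/40q³ - 29/20q² - 37/160q + 87/32 to the basis.

S(g_1,m_5): leading monomials are coprime, so the S-polynomial reduces to 0 (Buchberger's first criterion).
S(g_2,m_5): leading monomials are coprime, so the S-polynomial reduces to 0 (Buchberger's first criterion).
S(n,m_5): lcm = pq⁴. S = 9/16pq³ + 29/8pq² + 37/64pq - 435/64p + ½q⁴ + 11/4q³.
  leading term pq³: subtract (-9/64q²)·n from 9/16pq³ + 29/8pq² + 37/64pq - 435/64p + ½q⁴ + 11/4q³ → 107/32pq² + 37/64pq - 435/64p + ½q⁴ + 79/32q³ - 99/64q²
  leading term pq²: subtract (-107/128q)·n from 107/32pq² + 37/64pq - 435/64p + ½q⁴ + 79/32q³ - 99/64q² → -35/32pq - 435/64p + ½q⁴ + 79/32q³ - 103/32q² - 1177/128q
  leading term pq: subtract (35/128)·n from -35/32pq - 435/64p + ½q⁴ + 79/32q³ - 103/32q² - 1177/128q → -25/4p + ½q⁴ + 79/32q³ - 103/32q² - 1107/128q + 385/128
  leading term p: subtract (5/2)·m_4 from -25/4p + ½q⁴ + 79/32q³ - 103/32q² - 1107/128q + 385/128 → ½q⁴ - 1/32q³ - 29/16q² - 37/128q + 435/128
  leading term q⁴: subtract (5/4)·m_5 from ½q⁴ - 1/32q³ - 29/16q² - 37/128q + 435/128 → 0
  remainder 0.

S(m_4,m_5): leading monomials are coprime, so the S-polynomial reduces to 0 (Buchberger's first criterion).
Every S-polynomial of the final basis reduces to 0, so we have a Gröbner basis.
Inter-reduce: drop elements whose leading term is divisible by another's, tail-reduce, and make monic.
Reduced Gröbner basis: {p - ⅖q³ + 9/40q² + 107/80q + 1/16, q⁴ - 1/16q³ - 29/8q² - 37/64q + 435/64, r - 2}.
The reduced Gröbner basis of I + (h) is {p - ⅖q³ + 9/40q² + 107/80q + 1/16, q⁴ - 1/16q³ - 29/8q² - 37/64q + 435/64, r - 2} ≠ {1}, a proper ideal, so the enlarged system stays consistent: h is independent of I, with normal form -4pq - 2p - 2q - 11.

Ideal membership is decidable via reduction modulo a Gröbner basis.

-5p²q - 4pq - 2p - 5q³ + 85/16q² + 213/16q - 5r - 1 is independent of I; its normal form modulo I is -4pq - 2p - 2q - 11.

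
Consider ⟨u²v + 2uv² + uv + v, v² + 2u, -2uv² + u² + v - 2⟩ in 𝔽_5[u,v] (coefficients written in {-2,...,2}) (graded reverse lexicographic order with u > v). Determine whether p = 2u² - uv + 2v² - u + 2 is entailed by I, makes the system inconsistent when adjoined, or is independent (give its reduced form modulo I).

Adjoining 2u² - uv + 2v² - u + 2 makes the ideal the whole ring: the system is inconsistent.

First compute the reduced Gröbner basis of I by Buchberger's algorithm.
f_1 = u²v + 2uv² + uv + v, LT = u²v.
f_2 = v² + 2u, LT = v².
f_3 = -2uv² + u² + v - 2, LT = uv².

S(f_1,f_2): lcm = u²v². S = 2uv³ - 2u³ + uv² + v².
  reduce S modulo (f_1, f_2, f_3):
  remainder -2u³ + 2u² - uv - 2u - v ≠ 0; add h_4 = -2u³ + 2u² - uv - 2u - v to the basis.

S(f_1,f_3): lcm = u²v². S = 2uv³ - 2u³ + uv² - 2uv + v² - u.
  reduce S modulo (f_1, f_2, f_3, h_4):
  remainder -2uv - u ≠ 0; add h_5 = -2uv - u to the basis.

S(f_2,f_3): lcm = uv². S = -2v - 1.
  reduce S modulo (f_1, f_2, f_3, h_4, h_5):
  remainder -2v - 1 ≠ 0; add h_6 = -2v - 1 to the basis.

S(f_3,h_4): lcm = u³v². S = 2u⁴ + u²v² + 2uv³ + 2u²v - uv² + 2v³ + u².
  reduce S modulo (f_1, f_2, f_3, h_4, h_5, h_6):
  remainder -u² + u + 1 ≠ 0; add h_7 = -u² + u + 1 to the basis.

S(f_2,h_5): lcm = uv². S = 2u² + 2uv.
  reduce S modulo (f_1, f_2, f_3, h_4, h_5, h_6, h_7):
  remainder u + 2 ≠ 0; add h_8 = u + 2 to the basis.

The other S-polynomials (S(f_1,h_4), S(f_2,h_4), S(f_1,h_5), S(f_3,h_5), S(h_4,h_5), S(f_1,h_6), S(f_2,h_6), S(f_3,h_6), S(h_4,h_6), S(h_5,h_6), S(f_1,h_7), S(f_2,h_7), S(f_3,h_7), S(h_4,h_7), S(h_5,h_7), S(h_6,h_7), S(f_1,h_8), S(f_2,h_8), S(f_3,h_8), S(h_4,h_8), S(h_5,h_8), S(h_6,h_8), S(h_7,h_8)) all reduce to 0 modulo the current basis, so we have a Gröbner basis.
Inter-reduce: drop elements whose leading term is divisible by another's, tail-reduce, and make monic.
Reduced Gröbner basis: {u + 2, v - 2}.
Label its elements g_1 = u + 2, g_2 = v - 2.

Reduce p = 2u² - uv + 2v² - u + 2 modulo G:
  leading term u²: subtract (2u)·g_1 from 2u² - uv + 2v² - u + 2 → -uv + 2v² + 2
  leading term uv: subtract (-v)·g_1 from -uv + 2v² + 2 → 2v² + 2v + 2
  leading term v²: subtract (2v)·g_2 from 2v² + 2v + 2 → v + 2
  leading term v: subtract (1)·g_2 from v + 2 → -1
  leading term 1: no divisor's leading term divides it; move -1 to the remainder.
  normal form = -1.
The normal form is nonzero, so p ∉ I. Since p minus its normal form lies in I, I + (p) = I + (r) where r = -1; decide whether this ideal is the whole ring.
Here r = -1 is a nonzero constant, hence a unit: 1 ∈ I + (p), the Gröbner basis of I + (p) is {1}, and the enlarged system has no common solution — adjoining p is inconsistent.

Ideal membership is decidable via reduction modulo a Gröbner basis.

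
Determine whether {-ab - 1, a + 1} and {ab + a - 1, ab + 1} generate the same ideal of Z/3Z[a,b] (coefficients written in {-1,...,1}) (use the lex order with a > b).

For a fixed monomial order, each ideal has a unique reduced Gröbner basis; comparing bases decides equality.
Buchberger on the first generating set:
f_1 = -ab - 1, LT = ab.
f_2 = a + 1, LT = a.

S(f_1,f_2): lcm = ab. S = -b + 1.
  reduce S modulo (f_1, f_2):
  remainder -b + 1 ≠ 0; add g_3 = -b + 1 to the basis.

The other S-polynomials (S(f_1,g_3), S(f_2,g_3)) all reduce to 0 modulo the current basis, so we have a Gröbner basis.
Inter-reduce: drop elements whose leading term is divisible by another's, tail-reduce, and make monic.
Reduced Gröbner basis: {a + 1, b - 1}.

Buchberger on the second generating set:
h_1 = ab + a - 1, LT = ab.
h_2 = ab + 1, LT = ab.

S(h_1,h_2): lcm = ab. S = a + 1.
  reduce S modulo (h_1, h_2):
  remainder a + 1 ≠ 0; add k_3 = a + 1 to the basis.

S(h_1,k_3): lcm = ab. S = a - b - 1.
  reduce S modulo (h_1, h_2, k_3):
  remainder -b + 1 ≠ 0; add k_4 = -b + 1 to the basis.

The other S-polynomials (S(h_2,k_3), S(h_1,k_4), S(h_2,k_4), S(k_3,k_4)) all reduce to 0 modulo the current basis, so we have a Gröbner basis.
Inter-reduce: drop elements whose leading term is divisible by another's, tail-reduce, and make monic.
Reduced Gröbner basis: {a + 1, b - 1}.

Same reduced basis, so the two generating sets span the same ideal.

Yes, the ideals are equal.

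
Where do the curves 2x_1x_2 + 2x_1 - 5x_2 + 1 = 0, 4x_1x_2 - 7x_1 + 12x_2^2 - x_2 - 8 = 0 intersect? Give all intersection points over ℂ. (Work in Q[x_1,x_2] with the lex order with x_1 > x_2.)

Compute a lex Gröbner basis by Buchberger's algorithm.
f_1 = 2x_1x_2 + 2x_1 - 5x_2 + 1, LT = x_1x_2.
f_2 = 4x_1x_2 - 7x_1 + 12x_2^2 - x_2 - 8, LT = x_1x_2.

S(f_1,f_2): lcm = x_1x_2. S = 11/4x_1 - 3x_2^2 - 9/4x_2 + 5/2.
  leading term x_1: no divisor's leading term divides it; move 11/4x_1 to the remainder.
  leading term x_2^2: no divisor's leading term divides it; move -3x_2^2 to the remainder.
  leading term x_2: no divisor's leading term divides it; move -9/4x_2 to the remainder.
  leading term 1: no divisor's leading term divides it; move 5/2 to the remainder.
  remainder 11/4x_1 - 3x_2^2 - 9/4x_2 + 5/2 ≠ 0; add h_3 = 11/4x_1 - 3x_2^2 - 9/4x_2 + 5/2 to the basis.

S(f_1,h_3): lcm = x_1x_2. S = x_1 + 12/11x_2^3 + 9/11x_2^2 - 75/22x_2 + 1/2.
  leading term x_1: subtract (4/11)·h_3 from x_1 + 12/11x_2^3 + 9/11x_2^2 - 75/22x_2 + 1/2 → 12/11x_2^3 + 21/11x_2^2 - 57/22x_2 - 9/22
  leading term x_2^3: no divisor's leading term divides it; move 12/11x_2^3 to the remainder.
  leading term x_2^2: no divisor's leading term divides it; move 21/11x_2^2 to the remainder.
  leading term x_2: no divisor's leading term divides it; move -57/22x_2 to the remainder.
  leading term 1: no divisor's leading term divides it; move -9/22 to the remainder.
  remainder 12/11x_2^3 + 21/11x_2^2 - 57/22x_2 - 9/22 ≠ 0; add h_4 = 12/11x_2^3 + 21/11x_2^2 - 57/22x_2 - 9/22 to the basis.

S(f_2,h_3): lcm = x_1x_2. S = -7/4x_1 + 12/11x_2^3 + 42/11x_2^2 - 51/44x_2 - 2.
  leading term x_1: subtract (-7/11)·h_3 from -7/4x_1 + 12/11x_2^3 + 42/11x_2^2 - 51/44x_2 - 2 → 12/11x_2^3 + 21/11x_2^2 - 57/22x_2 - 9/22
  leading term x_2^3: subtract (1)·h_4 from 12/11x_2^3 + 21/11x_2^2 - 57/22x_2 - 9/22 → 0
  remainder 0.

S(f_1,h_4): lcm = x_1x_2^3. S = -3/4x_1x_2^2 + 19/8x_1x_2 + 3/8x_1 - 5/2x_2^3 + 1/2x_2^2.
  leading term x_1x_2^2: subtract (-3/8x_2)·f_1 from -3/4x_1x_2^2 + 19/8x_1x_2 + 3/8x_1 - 5/2x_2^3 + 1/2x_2^2 → 25/8x_1x_2 + 3/8x_1 - 5/2x_2^3 - 11/8x_2^2 + 3/8x_2
  leading term x_1x_2: subtract (25/16)·f_1 from 25/8x_1x_2 + 3/8x_1 - 5/2x_2^3 - 11/8x_2^2 + 3/8x_2 → -11/4x_1 - 5/2x_2^3 - 11/8x_2^2 + 131/16x_2 - 25/16
  leading term x_1: subtract (-1)·h_3 from -11/4x_1 - 5/2x_2^3 - 11/8x_2^2 + 131/16x_2 - 25/16 → -5/2x_2^3 - 35/8x_2^2 + 95/16x_2 + 15/16
  leading term x_2^3: subtract (-55/24)·h_4 from -5/2x_2^3 - 35/8x_2^2 + 95/16x_2 + 15/16 → 0
  remainder 0.

S(f_2,h_4): lcm = x_1x_2^3. S = -7/2x_1x_2^2 + 19/8x_1x_2 + 3/8x_1 + 3x_2^4 - 1/4x_2^3 - 2x_2^2.
  leading term x_1x_2^2: subtract (-7/4x_2)·f_1 from -7/2x_1x_2^2 + 19/8x_1x_2 + 3/8x_1 + 3x_2^4 - 1/4x_2^3 - 2x_2^2 → 47/8x_1x_2 + 3/8x_1 + 3x_2^4 - 1/4x_2^3 - 43/4x_2^2 + 7/4x_2
  leading term x_1x_2: subtract (47/16)·f_1 from 47/8x_1x_2 + 3/8x_1 + 3x_2^4 - 1/4x_2^3 - 43/4x_2^2 + 7/4x_2 → -11/2x_1 + 3x_2^4 - 1/4x_2^3 - 43/4x_2^2 + 263/16x_2 - 47/16
  leading term x_1: subtract (-2)·h_3 from -11/2x_1 + 3x_2^4 - 1/4x_2^3 - 43/4x_2^2 + 263/16x_2 - 47/16 → 3x_2^4 - 1/4x_2^3 - 67/4x_2^2 + 191/16x_2 + 33/16
  leading term x_2^4: subtract (11/4x_2)·h_4 from 3x_2^4 - 1/4x_2^3 - 67/4x_2^2 + 191/16x_2 + 33/16 → -11/2x_2^3 - 77/8x_2^2 + 209/16x_2 + 33/16
  leading term x_2^3: subtract (-121/24)·h_4 from -11/2x_2^3 - 77/8x_2^2 + 209/16x_2 + 33/16 → 0
  remainder 0.

S(h_3,h_4): leading monomials are coprime, so the S-polynomial reduces to 0 (Buchberger's first criterion).
Every S-polynomial of the final basis reduces to 0, so we have a Gröbner basis.
Inter-reduce: drop elements whose leading term is divisible by another's, tail-reduce, and make monic.
Reduced Gröbner basis: {x_1 - 12/11x_2^2 - 9/11x_2 + 10/11, x_2^3 + 7/4x_2^2 - 19/8x_2 - 3/8}.

A lex Gröbner basis eliminates variables successively. Here x_2^3 + 7/4x_2^2 - 19/8x_2 - 3/8 depends only on x_2, with roots {1, -11/8 - sqrt(97)/8, -11/8 + sqrt(97)/8}; lifting each root through the earlier basis elements recovers the full solutions.
  x_2 = 1: the earlier basis element becomes x_1 - 1 = 0, giving x_1 = 1 — point (1, 1).
  x_2 = -11/8 - sqrt(97)/8: the earlier basis element becomes x_1 - 3*sqrt(97)/11 - 37/22 = 0, giving x_1 = 37/22 + 3*sqrt(97)/11 — point (37/22 + 3*sqrt(97)/11, -11/8 - sqrt(97)/8).
  x_2 = -11/8 + sqrt(97)/8: the earlier basis element becomes x_1 - 37/22 + 3*sqrt(97)/11 = 0, giving x_1 = 37/22 - 3*sqrt(97)/11 — point (37/22 - 3*sqrt(97)/11, -11/8 + sqrt(97)/8).
Substituting each solution back into the original system confirms all equations vanish.

{(1, 1), (37/22 + 3*sqrt(97)/11, -11/8 - sqrt(97)/8), (37/22 - 3*sqrt(97)/11, -11/8 + sqrt(97)/8)}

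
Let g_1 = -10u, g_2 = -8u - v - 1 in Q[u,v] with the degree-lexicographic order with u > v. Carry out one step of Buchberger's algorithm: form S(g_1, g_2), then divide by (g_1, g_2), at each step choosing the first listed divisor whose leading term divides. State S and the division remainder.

S(g_1, g_2) = -\tfrac{1}{8}v - \tfrac{1}{8}; remainder on division = -\tfrac{1}{8}v - \tfrac{1}{8}.

lcm(LM(g_1), LM(g_2)) = u.
S = (lcm/LT(g_1))·g_1 − (lcm/LT(g_2))·g_2 = -\tfrac{1}{8}v - \tfrac{1}{8}.
Reduce S modulo (g_1, g_2) in that order:
  leading term v: no divisor's leading term divides it; move -\tfrac{1}{8}v to the remainder.
  leading term 1: no divisor's leading term divides it; move -\tfrac{1}{8} to the remainder.
The remainder -\tfrac{1}{8}v - \tfrac{1}{8} is nonzero, so it would be added as the next basis element.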